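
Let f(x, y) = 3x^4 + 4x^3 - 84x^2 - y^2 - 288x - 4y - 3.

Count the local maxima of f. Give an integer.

f separates as a function of x plus a function of y, so ∇f=0 decouples.
∂f/∂x = 12(x - 4)(x + 2)(x + 3) = 0 at x ∈ {-3, -2, 4}; ∂f/∂y = -2(y + 2) = 0 at y ∈ {-2}.
The Hessian is diagonal: diag(f_xx, f_yy). Second derivatives: f_xx(-3)=84, f_xx(-2)=-72, f_xx(4)=504; f_yy(-2)=-2.
Local maxima occur where both diagonal entries negative: (-2, -2). Count: 1.

1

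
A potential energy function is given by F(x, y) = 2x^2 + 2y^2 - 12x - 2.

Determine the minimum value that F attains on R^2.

-20

F(x,y) separates as P(x) + Q(y) − 2, so its minimum is min P + min Q − 2.
P'(x) = 4x - 12 vanishes at x ∈ {3}; Q'(y) = 4y vanishes at y ∈ {0}.
Local minima of P (where P''>0): P(3)=-18. Local minima of Q: Q(0)=0.
So the global minimum of F is P(3) + Q(0) − 2 = -18 + 0 − 2 = -20, attained at (3, 0).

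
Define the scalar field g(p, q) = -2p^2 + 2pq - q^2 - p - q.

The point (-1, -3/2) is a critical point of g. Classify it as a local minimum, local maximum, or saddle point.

The Hessian of g is constant: H = [[-4, 2], [2, -2]].
det(H) = (-4)·(-2) − 2² = 4.
det(H) > 0 and tr(H) = -6 < 0, so H is negative definite and the point is a local maximum.

local maximum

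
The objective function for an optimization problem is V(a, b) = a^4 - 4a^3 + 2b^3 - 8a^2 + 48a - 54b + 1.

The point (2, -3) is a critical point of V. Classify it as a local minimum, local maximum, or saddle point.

The mixed partial ∂²V/∂a∂b is 0, so the Hessian at any point is diag(V_aa, V_bb) = diag(4(3a^2 - 6a - 4), 12b).
At (2, -3): H = diag(-16, -36).
Both eigenvalues are negative, so H is negative definite: a local maximum.

local maximum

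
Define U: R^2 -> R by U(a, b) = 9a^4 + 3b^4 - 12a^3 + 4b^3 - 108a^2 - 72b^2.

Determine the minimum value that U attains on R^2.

U(a,b) separates as P(a) + Q(b), so its minimum is min P + min Q.
P'(a) = 36a(a - 3)(a + 2) vanishes at a ∈ {-2, 0, 3}; Q'(b) = 12b(b - 3)(b + 4) vanishes at b ∈ {-4, 0, 3}.
Local minima of P (where P''>0): P(-2)=-192, P(3)=-567. Local minima of Q: Q(-4)=-640, Q(3)=-297.
So the global minimum of U is P(3) + Q(-4) = -567 − 640 = -1207, attained at (3, -4).

-1207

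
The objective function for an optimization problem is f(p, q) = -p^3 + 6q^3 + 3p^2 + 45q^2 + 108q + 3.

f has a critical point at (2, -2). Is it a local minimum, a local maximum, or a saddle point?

saddle point

The mixed partial ∂²f/∂p∂q is 0, so the Hessian at any point is diag(f_pp, f_qq) = diag(6(-p + 1), 18(2q + 5)).
At (2, -2): H = diag(-6, 18).
The eigenvalues have opposite signs, so H is indefinite: a saddle point.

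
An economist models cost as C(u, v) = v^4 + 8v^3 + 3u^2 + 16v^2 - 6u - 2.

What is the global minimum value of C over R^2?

-5

C(u,v) separates as P(u) + Q(v) − 2, so its minimum is min P + min Q − 2.
P'(u) = 6u - 6 vanishes at u ∈ {1}; Q'(v) = 4v(v + 2)(v + 4) vanishes at v ∈ {-4, -2, 0}.
Local minima of P (where P''>0): P(1)=-3. Local minima of Q: Q(-4)=0, Q(0)=0.
So the global minimum of C is P(1) + Q(-4) − 2 = -3 + 0 − 2 = -5, attained at (1, -4).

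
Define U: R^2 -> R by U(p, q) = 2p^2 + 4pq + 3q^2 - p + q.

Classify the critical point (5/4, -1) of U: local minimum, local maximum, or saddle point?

The Hessian of U is constant: H = [[4, 4], [4, 6]].
det(H) = 4·6 − 4² = 8.
det(H) > 0 and tr(H) = 10 > 0, so H is positive definite and the point is a local minimum.

local minimum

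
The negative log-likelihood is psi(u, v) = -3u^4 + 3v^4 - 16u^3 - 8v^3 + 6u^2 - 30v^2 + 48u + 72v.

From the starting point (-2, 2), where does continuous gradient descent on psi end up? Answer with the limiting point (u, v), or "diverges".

psi is separable, so gradient descent decouples: u follows -∂psi/∂u, v follows -∂psi/∂v.
∂psi/∂u = -12(u - 1)(u + 1)(u + 4); at u=-2 this is -72, so u increases.
∂psi/∂v = 12(v - 3)(v - 1)(v + 2); at v=2 this is -48, so v increases.
u converges to its nearest critical value -1 (a local min of the u-part); v converges to 3. The iterate converges to (-1, 3).

(-1, 3)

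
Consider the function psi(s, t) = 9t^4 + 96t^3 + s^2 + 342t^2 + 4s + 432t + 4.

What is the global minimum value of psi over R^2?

-177

psi(s,t) separates as P(s) + Q(t) + 4, so its minimum is min P + min Q + 4.
P'(s) = 2s + 4 vanishes at s ∈ {-2}; Q'(t) = 36(t + 1)(t + 3)(t + 4) vanishes at t ∈ {-4, -3, -1}.
Local minima of P (where P''>0): P(-2)=-4. Local minima of Q: Q(-4)=-96, Q(-1)=-177.
So the global minimum of psi is P(-2) + Q(-1) + 4 = -4 − 177 + 4 = -177, attained at (-2, -1).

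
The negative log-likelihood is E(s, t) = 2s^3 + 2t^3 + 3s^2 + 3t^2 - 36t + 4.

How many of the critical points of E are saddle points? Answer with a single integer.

E separates as a function of s plus a function of t, so ∇E=0 decouples.
∂E/∂s = 6s(s + 1) = 0 at s ∈ {-1, 0}; ∂E/∂t = 6(t - 2)(t + 3) = 0 at t ∈ {-3, 2}.
The Hessian is diagonal: diag(E_ss, E_tt). Second derivatives: E_ss(-1)=-6, E_ss(0)=6; E_tt(-3)=-30, E_tt(2)=30.
Saddle points occur where the two diagonal entries have opposite signs: (-1, 2), (0, -3). Count: 2.

2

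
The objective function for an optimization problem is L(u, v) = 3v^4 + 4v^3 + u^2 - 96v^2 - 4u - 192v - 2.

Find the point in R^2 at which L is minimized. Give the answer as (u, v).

L(u,v) separates as P(u) + Q(v) − 2, so its minimum is min P + min Q − 2.
P'(u) = 2u - 4 vanishes at u ∈ {2}; Q'(v) = 12(v - 4)(v + 1)(v + 4) vanishes at v ∈ {-4, -1, 4}.
Local minima of P (where P''>0): P(2)=-4. Local minima of Q: Q(-4)=-256, Q(4)=-1280.
So the global minimum of L is P(2) + Q(4) − 2 = -4 − 1280 − 2 = -1286, attained at (2, 4).

(2, 4)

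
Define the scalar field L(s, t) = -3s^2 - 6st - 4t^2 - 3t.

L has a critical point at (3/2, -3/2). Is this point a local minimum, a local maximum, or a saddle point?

The Hessian of L is constant: H = [[-6, -6], [-6, -8]].
det(H) = (-6)·(-8) − (-6)² = 12.
det(H) > 0 and tr(H) = -14 < 0, so H is negative definite and the point is a local maximum.

local maximum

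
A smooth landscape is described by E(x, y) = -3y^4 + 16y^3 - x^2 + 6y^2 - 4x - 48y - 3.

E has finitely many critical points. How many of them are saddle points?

1

E separates as a function of x plus a function of y, so ∇E=0 decouples.
∂E/∂x = -2(x + 2) = 0 at x ∈ {-2}; ∂E/∂y = -12(y - 4)(y - 1)(y + 1) = 0 at y ∈ {-1, 1, 4}.
The Hessian is diagonal: diag(E_xx, E_yy). Second derivatives: E_xx(-2)=-2; E_yy(-1)=-120, E_yy(1)=72, E_yy(4)=-180.
Saddle points occur where the two diagonal entries have opposite signs: (-2, 1). Count: 1.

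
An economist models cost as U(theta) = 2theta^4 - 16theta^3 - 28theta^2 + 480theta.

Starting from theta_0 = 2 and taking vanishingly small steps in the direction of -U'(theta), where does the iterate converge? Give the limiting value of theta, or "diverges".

U'(theta) = 8(theta - 5)(theta - 4)(theta + 3), so U'(2) = 240.
Gradient descent moves in the -U' direction, i.e. theta is decreasing.
The nearest critical point in that direction is theta = -3, where U'' = 448 > 0 (a local minimum). The iterate converges there.

-3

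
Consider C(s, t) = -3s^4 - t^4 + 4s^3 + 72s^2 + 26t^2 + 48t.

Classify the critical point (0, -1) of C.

local minimum

The mixed partial ∂²C/∂s∂t is 0, so the Hessian at any point is diag(C_ss, C_tt) = diag(12(-3s^2 + 2s + 12), 4(-3t^2 + 13)).
At (0, -1): H = diag(144, 40).
Both eigenvalues are positive, so H is positive definite: a local minimum.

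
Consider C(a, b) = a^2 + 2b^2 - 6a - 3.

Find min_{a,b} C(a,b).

-12

C(a,b) separates as P(a) + Q(b) − 3, so its minimum is min P + min Q − 3.
P'(a) = 2a - 6 vanishes at a ∈ {3}; Q'(b) = 4b vanishes at b ∈ {0}.
Local minima of P (where P''>0): P(3)=-9. Local minima of Q: Q(0)=0.
So the global minimum of C is P(3) + Q(0) − 3 = -9 + 0 − 3 = -12, attained at (3, 0).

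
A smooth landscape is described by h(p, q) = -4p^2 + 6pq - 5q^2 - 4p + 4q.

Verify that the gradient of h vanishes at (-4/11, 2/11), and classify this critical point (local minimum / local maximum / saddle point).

∇h = (-8p + 6q - 4, 6p - 10q + 4); substituting (-4/11, 2/11) gives ∇h = (0, 0), so (-4/11, 2/11) is indeed a critical point.
The Hessian of h is constant: H = [[-8, 6], [6, -10]].
det(H) = (-8)·(-10) − 6² = 44.
det(H) > 0 and tr(H) = -18 < 0, so H is negative definite and the point is a local maximum.

local maximum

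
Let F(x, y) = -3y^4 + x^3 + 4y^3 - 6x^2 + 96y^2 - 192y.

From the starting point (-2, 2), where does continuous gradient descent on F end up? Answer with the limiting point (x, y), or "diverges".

diverges

F is separable, so gradient descent decouples: x follows -∂F/∂x, y follows -∂F/∂y.
∂F/∂x = 3x(x - 4); at x=-2 this is 36, so x decreases.
∂F/∂y = -12(y - 4)(y - 1)(y + 4); at y=2 this is 144, so y decreases.
The x-coordinate has no critical point in that direction and runs off to infinity.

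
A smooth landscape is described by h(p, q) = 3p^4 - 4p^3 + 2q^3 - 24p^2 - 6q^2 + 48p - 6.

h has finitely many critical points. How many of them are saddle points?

h separates as a function of p plus a function of q, so ∇h=0 decouples.
∂h/∂p = 12(p - 2)(p - 1)(p + 2) = 0 at p ∈ {-2, 1, 2}; ∂h/∂q = 6q(q - 2) = 0 at q ∈ {0, 2}.
The Hessian is diagonal: diag(h_pp, h_qq). Second derivatives: h_pp(-2)=144, h_pp(1)=-36, h_pp(2)=48; h_qq(0)=-12, h_qq(2)=12.
Saddle points occur where the two diagonal entries have opposite signs: (-2, 0), (1, 2), (2, 0). Count: 3.

3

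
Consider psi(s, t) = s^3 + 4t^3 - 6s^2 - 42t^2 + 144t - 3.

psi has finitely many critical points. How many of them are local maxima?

psi separates as a function of s plus a function of t, so ∇psi=0 decouples.
∂psi/∂s = 3s(s - 4) = 0 at s ∈ {0, 4}; ∂psi/∂t = 12(t - 4)(t - 3) = 0 at t ∈ {3, 4}.
The Hessian is diagonal: diag(psi_ss, psi_tt). Second derivatives: psi_ss(0)=-12, psi_ss(4)=12; psi_tt(3)=-12, psi_tt(4)=12.
Local maxima occur where both diagonal entries negative: (0, 3). Count: 1.

1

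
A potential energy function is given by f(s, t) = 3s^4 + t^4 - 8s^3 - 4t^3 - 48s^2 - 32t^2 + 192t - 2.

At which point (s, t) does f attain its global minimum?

f(s,t) separates as P(s) + Q(t) − 2, so its minimum is min P + min Q − 2.
P'(s) = 12s(s - 4)(s + 2) vanishes at s ∈ {-2, 0, 4}; Q'(t) = 4(t - 4)(t - 3)(t + 4) vanishes at t ∈ {-4, 3, 4}.
Local minima of P (where P''>0): P(-2)=-80, P(4)=-512. Local minima of Q: Q(-4)=-768, Q(4)=256.
So the global minimum of f is P(4) + Q(-4) − 2 = -512 − 768 − 2 = -1282, attained at (4, -4).

(4, -4)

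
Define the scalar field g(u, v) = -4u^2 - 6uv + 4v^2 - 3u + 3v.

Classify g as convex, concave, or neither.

g is quadratic, so its Hessian is the constant matrix H = [[-8, -6], [-6, 8]].
det(H) = -100, tr(H) = 0.
det(H) < 0, so H is indefinite: neither convex nor concave.

neither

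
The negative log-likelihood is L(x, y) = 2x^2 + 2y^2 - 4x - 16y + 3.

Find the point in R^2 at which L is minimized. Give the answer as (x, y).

(1, 4)

L(x,y) separates as P(x) + Q(y) + 3, so its minimum is min P + min Q + 3.
P'(x) = 4x - 4 vanishes at x ∈ {1}; Q'(y) = 4y - 16 vanishes at y ∈ {4}.
Local minima of P (where P''>0): P(1)=-2. Local minima of Q: Q(4)=-32.
So the global minimum of L is P(1) + Q(4) + 3 = -2 − 32 + 3 = -31, attained at (1, 4).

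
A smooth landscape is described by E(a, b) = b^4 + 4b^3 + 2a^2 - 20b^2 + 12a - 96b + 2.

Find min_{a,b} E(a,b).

E(a,b) separates as P(a) + Q(b) + 2, so its minimum is min P + min Q + 2.
P'(a) = 4a + 12 vanishes at a ∈ {-3}; Q'(b) = 4(b - 3)(b + 2)(b + 4) vanishes at b ∈ {-4, -2, 3}.
Local minima of P (where P''>0): P(-3)=-18. Local minima of Q: Q(-4)=64, Q(3)=-279.
So the global minimum of E is P(-3) + Q(3) + 2 = -18 − 279 + 2 = -295, attained at (-3, 3).

-295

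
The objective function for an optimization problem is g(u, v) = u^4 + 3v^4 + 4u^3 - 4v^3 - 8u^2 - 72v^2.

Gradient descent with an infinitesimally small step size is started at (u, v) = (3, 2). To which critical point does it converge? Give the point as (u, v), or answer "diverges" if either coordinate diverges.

g is separable, so gradient descent decouples: u follows -∂g/∂u, v follows -∂g/∂v.
∂g/∂u = 4u(u - 1)(u + 4); at u=3 this is 168, so u decreases.
∂g/∂v = 12v(v - 4)(v + 3); at v=2 this is -240, so v increases.
u converges to its nearest critical value 1 (a local min of the u-part); v converges to 4. The iterate converges to (1, 4).

(1, 4)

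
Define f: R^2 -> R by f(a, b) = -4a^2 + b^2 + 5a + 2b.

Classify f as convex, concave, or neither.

neither

f is quadratic, so its Hessian is the constant matrix H = [[-8, 0], [0, 2]].
det(H) = -16, tr(H) = -6.
det(H) < 0, so H is indefinite: neither convex nor concave.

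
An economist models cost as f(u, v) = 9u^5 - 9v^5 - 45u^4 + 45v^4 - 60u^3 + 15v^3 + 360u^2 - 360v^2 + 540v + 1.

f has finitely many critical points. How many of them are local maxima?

4

f separates as a function of u plus a function of v, so ∇f=0 decouples.
∂f/∂u = 45u(u - 4)(u - 2)(u + 2) = 0 at u ∈ {-2, 0, 2, 4}; ∂f/∂v = -45(v - 3)(v - 2)(v - 1)(v + 2) = 0 at v ∈ {-2, 1, 2, 3}.
The Hessian is diagonal: diag(f_uu, f_vv). Second derivatives: f_uu(-2)=-2160, f_uu(0)=720, f_uu(2)=-720, f_uu(4)=2160; f_vv(-2)=2700, f_vv(1)=-270, f_vv(2)=180, f_vv(3)=-450.
Local maxima occur where both diagonal entries negative: (-2, 1), (-2, 3), (2, 1), (2, 3). Count: 4.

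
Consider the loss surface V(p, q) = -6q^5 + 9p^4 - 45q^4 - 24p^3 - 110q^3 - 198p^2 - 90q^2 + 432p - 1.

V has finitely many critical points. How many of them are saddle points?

V separates as a function of p plus a function of q, so ∇V=0 decouples.
∂V/∂p = 36(p - 4)(p - 1)(p + 3) = 0 at p ∈ {-3, 1, 4}; ∂V/∂q = -30q(q + 1)(q + 2)(q + 3) = 0 at q ∈ {-3, -2, -1, 0}.
The Hessian is diagonal: diag(V_pp, V_qq). Second derivatives: V_pp(-3)=1008, V_pp(1)=-432, V_pp(4)=756; V_qq(-3)=180, V_qq(-2)=-60, V_qq(-1)=60, V_qq(0)=-180.
Saddle points occur where the two diagonal entries have opposite signs: (-3, -2), (-3, 0), (1, -3), (1, -1), (4, -2), (4, 0). Count: 6.

6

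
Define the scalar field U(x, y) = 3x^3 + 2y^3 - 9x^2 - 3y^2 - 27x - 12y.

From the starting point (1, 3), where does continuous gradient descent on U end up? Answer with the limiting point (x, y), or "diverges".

(3, 2)

U is separable, so gradient descent decouples: x follows -∂U/∂x, y follows -∂U/∂y.
∂U/∂x = 9(x - 3)(x + 1); at x=1 this is -36, so x increases.
∂U/∂y = 6(y - 2)(y + 1); at y=3 this is 24, so y decreases.
x converges to its nearest critical value 3 (a local min of the x-part); y converges to 2. The iterate converges to (3, 2).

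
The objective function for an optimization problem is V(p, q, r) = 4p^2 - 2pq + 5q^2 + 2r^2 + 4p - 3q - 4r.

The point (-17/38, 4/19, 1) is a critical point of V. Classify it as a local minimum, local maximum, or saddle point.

The Hessian is constant: H = [[8, -2, 0], [-2, 10, 0], [0, 0, 4]].
Leading principal minors: Δ₁ = 8, Δ₂ = 76, Δ₃ = 304.
All leading minors are positive, so H is positive definite: a local minimum.

local minimum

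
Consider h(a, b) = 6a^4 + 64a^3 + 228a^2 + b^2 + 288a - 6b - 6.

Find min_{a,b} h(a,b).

-133

h(a,b) separates as P(a) + Q(b) − 6, so its minimum is min P + min Q − 6.
P'(a) = 24(a + 1)(a + 3)(a + 4) vanishes at a ∈ {-4, -3, -1}; Q'(b) = 2b - 6 vanishes at b ∈ {3}.
Local minima of P (where P''>0): P(-4)=-64, P(-1)=-118. Local minima of Q: Q(3)=-9.
So the global minimum of h is P(-1) + Q(3) − 6 = -118 − 9 − 6 = -133, attained at (-1, 3).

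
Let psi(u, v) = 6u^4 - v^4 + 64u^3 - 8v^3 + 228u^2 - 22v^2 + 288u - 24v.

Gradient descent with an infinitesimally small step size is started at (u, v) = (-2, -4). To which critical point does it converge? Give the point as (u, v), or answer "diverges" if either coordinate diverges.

diverges

psi is separable, so gradient descent decouples: u follows -∂psi/∂u, v follows -∂psi/∂v.
∂psi/∂u = 24(u + 1)(u + 3)(u + 4); at u=-2 this is -48, so u increases.
∂psi/∂v = -4(v + 1)(v + 2)(v + 3); at v=-4 this is 24, so v decreases.
The v-coordinate has no critical point in that direction and runs off to infinity.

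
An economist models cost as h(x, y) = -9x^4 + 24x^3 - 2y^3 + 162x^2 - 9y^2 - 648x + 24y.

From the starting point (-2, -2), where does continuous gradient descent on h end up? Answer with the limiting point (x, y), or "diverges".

h is separable, so gradient descent decouples: x follows -∂h/∂x, y follows -∂h/∂y.
∂h/∂x = -36(x - 3)(x - 2)(x + 3); at x=-2 this is -720, so x increases.
∂h/∂y = -6(y - 1)(y + 4); at y=-2 this is 36, so y decreases.
x converges to its nearest critical value 2 (a local min of the x-part); y converges to -4. The iterate converges to (2, -4).

(2, -4)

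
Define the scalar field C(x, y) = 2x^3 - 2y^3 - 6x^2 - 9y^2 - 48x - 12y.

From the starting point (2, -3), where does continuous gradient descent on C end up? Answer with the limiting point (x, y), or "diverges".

(4, -2)

C is separable, so gradient descent decouples: x follows -∂C/∂x, y follows -∂C/∂y.
∂C/∂x = 6(x - 4)(x + 2); at x=2 this is -48, so x increases.
∂C/∂y = -6(y + 1)(y + 2); at y=-3 this is -12, so y increases.
x converges to its nearest critical value 4 (a local min of the x-part); y converges to -2. The iterate converges to (4, -2).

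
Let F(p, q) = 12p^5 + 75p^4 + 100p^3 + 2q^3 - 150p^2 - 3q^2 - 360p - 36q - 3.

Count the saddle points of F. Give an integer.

F separates as a function of p plus a function of q, so ∇F=0 decouples.
∂F/∂p = 60(p - 1)(p + 1)(p + 2)(p + 3) = 0 at p ∈ {-3, -2, -1, 1}; ∂F/∂q = 6(q - 3)(q + 2) = 0 at q ∈ {-2, 3}.
The Hessian is diagonal: diag(F_pp, F_qq). Second derivatives: F_pp(-3)=-480, F_pp(-2)=180, F_pp(-1)=-240, F_pp(1)=1440; F_qq(-2)=-30, F_qq(3)=30.
Saddle points occur where the two diagonal entries have opposite signs: (-3, 3), (-2, -2), (-1, 3), (1, -2). Count: 4.

4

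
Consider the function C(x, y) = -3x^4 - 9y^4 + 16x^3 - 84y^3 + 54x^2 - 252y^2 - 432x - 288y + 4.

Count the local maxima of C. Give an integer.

4

C separates as a function of x plus a function of y, so ∇C=0 decouples.
∂C/∂x = -12(x - 4)(x - 3)(x + 3) = 0 at x ∈ {-3, 3, 4}; ∂C/∂y = -36(y + 1)(y + 2)(y + 4) = 0 at y ∈ {-4, -2, -1}.
The Hessian is diagonal: diag(C_xx, C_yy). Second derivatives: C_xx(-3)=-504, C_xx(3)=72, C_xx(4)=-84; C_yy(-4)=-216, C_yy(-2)=72, C_yy(-1)=-108.
Local maxima occur where both diagonal entries negative: (-3, -4), (-3, -1), (4, -4), (4, -1). Count: 4.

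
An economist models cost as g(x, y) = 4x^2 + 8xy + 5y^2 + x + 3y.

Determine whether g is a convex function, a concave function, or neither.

g is quadratic, so its Hessian is the constant matrix H = [[8, 8], [8, 10]].
det(H) = 16, tr(H) = 18.
det(H) > 0 and tr(H) > 0, so H is positive definite everywhere: convex.

convex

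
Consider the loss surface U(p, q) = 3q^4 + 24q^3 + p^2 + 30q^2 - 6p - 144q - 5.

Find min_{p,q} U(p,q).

U(p,q) separates as A(p) + B(q) − 5, so its minimum is min A + min B − 5.
A'(p) = 2p - 6 vanishes at p ∈ {3}; B'(q) = 12(q - 1)(q + 3)(q + 4) vanishes at q ∈ {-4, -3, 1}.
Local minima of A (where A''>0): A(3)=-9. Local minima of B: B(-4)=288, B(1)=-87.
So the global minimum of U is A(3) + B(1) − 5 = -9 − 87 − 5 = -101, attained at (3, 1).

-101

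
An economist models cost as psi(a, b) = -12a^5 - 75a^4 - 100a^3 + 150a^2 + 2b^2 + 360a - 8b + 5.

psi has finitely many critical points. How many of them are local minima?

2

psi separates as a function of a plus a function of b, so ∇psi=0 decouples.
∂psi/∂a = -60(a - 1)(a + 1)(a + 2)(a + 3) = 0 at a ∈ {-3, -2, -1, 1}; ∂psi/∂b = 4(b - 2) = 0 at b ∈ {2}.
The Hessian is diagonal: diag(psi_aa, psi_bb). Second derivatives: psi_aa(-3)=480, psi_aa(-2)=-180, psi_aa(-1)=240, psi_aa(1)=-1440; psi_bb(2)=4.
Local minima occur where both diagonal entries positive: (-3, 2), (-1, 2). Count: 2.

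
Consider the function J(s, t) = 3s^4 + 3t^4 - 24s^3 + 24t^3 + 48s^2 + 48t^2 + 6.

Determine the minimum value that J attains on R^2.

J(s,t) separates as P(s) + Q(t) + 6, so its minimum is min P + min Q + 6.
P'(s) = 12s(s - 4)(s - 2) vanishes at s ∈ {0, 2, 4}; Q'(t) = 12t(t + 2)(t + 4) vanishes at t ∈ {-4, -2, 0}.
Local minima of P (where P''>0): P(0)=0, P(4)=0. Local minima of Q: Q(-4)=0, Q(0)=0.
So the global minimum of J is P(0) + Q(-4) + 6 = 0 + 0 + 6 = 6, attained at (0, -4).

6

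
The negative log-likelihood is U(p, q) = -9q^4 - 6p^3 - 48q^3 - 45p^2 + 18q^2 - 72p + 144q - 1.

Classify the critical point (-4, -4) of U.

saddle point

The mixed partial ∂²U/∂p∂q is 0, so the Hessian at any point is diag(U_pp, U_qq) = diag(-18(2p + 5), 36(-3q^2 - 8q + 1)).
At (-4, -4): H = diag(54, -540).
The eigenvalues have opposite signs, so H is indefinite: a saddle point.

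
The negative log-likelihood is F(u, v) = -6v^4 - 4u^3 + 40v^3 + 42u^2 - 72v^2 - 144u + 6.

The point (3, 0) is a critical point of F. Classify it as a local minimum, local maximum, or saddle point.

saddle point

The mixed partial ∂²F/∂u∂v is 0, so the Hessian at any point is diag(F_uu, F_vv) = diag(12(-2u + 7), 24(-3v^2 + 10v - 6)).
At (3, 0): H = diag(12, -144).
The eigenvalues have opposite signs, so H is indefinite: a saddle point.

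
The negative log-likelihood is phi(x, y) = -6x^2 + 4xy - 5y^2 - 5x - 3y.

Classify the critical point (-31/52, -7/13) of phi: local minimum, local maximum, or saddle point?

The Hessian of phi is constant: H = [[-12, 4], [4, -10]].
det(H) = (-12)·(-10) − 4² = 104.
det(H) > 0 and tr(H) = -22 < 0, so H is negative definite and the point is a local maximum.

local maximum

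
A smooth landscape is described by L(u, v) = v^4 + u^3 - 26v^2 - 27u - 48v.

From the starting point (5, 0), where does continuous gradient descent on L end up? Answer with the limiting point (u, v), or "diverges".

L is separable, so gradient descent decouples: u follows -∂L/∂u, v follows -∂L/∂v.
∂L/∂u = 3(u - 3)(u + 3); at u=5 this is 48, so u decreases.
∂L/∂v = 4(v - 4)(v + 1)(v + 3); at v=0 this is -48, so v increases.
u converges to its nearest critical value 3 (a local min of the u-part); v converges to 4. The iterate converges to (3, 4).

(3, 4)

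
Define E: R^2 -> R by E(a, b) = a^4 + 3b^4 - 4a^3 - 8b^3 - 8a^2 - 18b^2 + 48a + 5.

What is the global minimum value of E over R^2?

E(a,b) separates as P(a) + Q(b) + 5, so its minimum is min P + min Q + 5.
P'(a) = 4(a - 3)(a - 2)(a + 2) vanishes at a ∈ {-2, 2, 3}; Q'(b) = 12b(b - 3)(b + 1) vanishes at b ∈ {-1, 0, 3}.
Local minima of P (where P''>0): P(-2)=-80, P(3)=45. Local minima of Q: Q(-1)=-7, Q(3)=-135.
So the global minimum of E is P(-2) + Q(3) + 5 = -80 − 135 + 5 = -210, attained at (-2, 3).

-210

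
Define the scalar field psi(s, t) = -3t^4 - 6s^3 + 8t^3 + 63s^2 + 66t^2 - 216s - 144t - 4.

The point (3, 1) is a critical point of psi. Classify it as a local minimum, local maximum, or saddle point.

local minimum

The mixed partial ∂²psi/∂s∂t is 0, so the Hessian at any point is diag(psi_ss, psi_tt) = diag(18(-2s + 7), 12(-3t^2 + 4t + 11)).
At (3, 1): H = diag(18, 144).
Both eigenvalues are positive, so H is positive definite: a local minimum.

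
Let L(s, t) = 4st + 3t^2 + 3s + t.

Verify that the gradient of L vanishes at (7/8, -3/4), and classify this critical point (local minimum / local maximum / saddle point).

∇L = (4t + 3, 4s + 6t + 1); substituting (7/8, -3/4) gives ∇L = (0, 0), so (7/8, -3/4) is indeed a critical point.
The Hessian of L is constant: H = [[0, 4], [4, 6]].
det(H) = 0·6 − 4² = -16.
Since det(H) < 0, H is indefinite and the critical point is a saddle point.

saddle point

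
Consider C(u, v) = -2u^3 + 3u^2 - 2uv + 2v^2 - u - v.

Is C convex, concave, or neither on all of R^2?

The term -2u^3 is cubic, so the Hessian is not constant.
∂²C/∂u² = -12u + 6, which takes both signs as u varies (negative for sufficiently large u). A diagonal entry of the Hessian changing sign means the Hessian is neither positive- nor negative-semidefinite on all of R^2.

neither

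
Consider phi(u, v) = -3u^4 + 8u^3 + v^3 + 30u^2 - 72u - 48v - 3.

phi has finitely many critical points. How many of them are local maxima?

2

phi separates as a function of u plus a function of v, so ∇phi=0 decouples.
∂phi/∂u = -12(u - 3)(u - 1)(u + 2) = 0 at u ∈ {-2, 1, 3}; ∂phi/∂v = 3(v - 4)(v + 4) = 0 at v ∈ {-4, 4}.
The Hessian is diagonal: diag(phi_uu, phi_vv). Second derivatives: phi_uu(-2)=-180, phi_uu(1)=72, phi_uu(3)=-120; phi_vv(-4)=-24, phi_vv(4)=24.
Local maxima occur where both diagonal entries negative: (-2, -4), (3, -4). Count: 2.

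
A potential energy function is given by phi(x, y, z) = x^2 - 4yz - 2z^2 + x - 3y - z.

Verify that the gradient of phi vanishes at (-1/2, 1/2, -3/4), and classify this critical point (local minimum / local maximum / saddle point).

∇phi = (2x + 1, -4z - 3, -4y - 4z - 1); substituting (-1/2, 1/2, -3/4) gives ∇phi = (0, 0, 0), so (-1/2, 1/2, -3/4) is indeed a critical point.
The Hessian is constant: H = [[2, 0, 0], [0, 0, -4], [0, -4, -4]].
Leading principal minors: Δ₁ = 2, Δ₂ = 0, Δ₃ = -32.
The minors fit neither the all-positive nor the alternating-sign pattern, so H is indefinite: a saddle point.

saddle point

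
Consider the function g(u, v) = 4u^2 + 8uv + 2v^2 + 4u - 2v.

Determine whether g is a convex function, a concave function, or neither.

neither

g is quadratic, so its Hessian is the constant matrix H = [[8, 8], [8, 4]].
det(H) = -32, tr(H) = 12.
det(H) < 0, so H is indefinite: neither convex nor concave.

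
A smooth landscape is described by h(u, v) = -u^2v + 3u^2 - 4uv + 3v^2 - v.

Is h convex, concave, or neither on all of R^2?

The term -u^2v is cubic, so the Hessian is not constant.
∂²h/∂u² = -2v + 6, which takes both signs as v varies (negative for sufficiently large v). A diagonal entry of the Hessian changing sign means the Hessian is neither positive- nor negative-semidefinite on all of R^2.

neither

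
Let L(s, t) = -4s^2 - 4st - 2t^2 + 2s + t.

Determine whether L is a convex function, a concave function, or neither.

concave

L is quadratic, so its Hessian is the constant matrix H = [[-8, -4], [-4, -4]].
det(H) = 16, tr(H) = -12.
det(H) > 0 and tr(H) < 0, so H is negative definite everywhere: concave.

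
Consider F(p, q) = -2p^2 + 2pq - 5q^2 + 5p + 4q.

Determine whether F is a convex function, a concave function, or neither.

concave

F is quadratic, so its Hessian is the constant matrix H = [[-4, 2], [2, -10]].
det(H) = 36, tr(H) = -14.
det(H) > 0 and tr(H) < 0, so H is negative definite everywhere: concave.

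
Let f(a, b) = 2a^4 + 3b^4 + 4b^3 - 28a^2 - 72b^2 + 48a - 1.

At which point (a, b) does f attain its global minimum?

f(a,b) separates as P(a) + Q(b) − 1, so its minimum is min P + min Q − 1.
P'(a) = 8(a - 2)(a - 1)(a + 3) vanishes at a ∈ {-3, 1, 2}; Q'(b) = 12b(b - 3)(b + 4) vanishes at b ∈ {-4, 0, 3}.
Local minima of P (where P''>0): P(-3)=-234, P(2)=16. Local minima of Q: Q(-4)=-640, Q(3)=-297.
So the global minimum of f is P(-3) + Q(-4) − 1 = -234 − 640 − 1 = -875, attained at (-3, -4).

(-3, -4)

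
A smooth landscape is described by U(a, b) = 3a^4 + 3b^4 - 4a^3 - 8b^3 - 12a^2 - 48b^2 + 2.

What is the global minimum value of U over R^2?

-542

U(a,b) separates as P(a) + Q(b) + 2, so its minimum is min P + min Q + 2.
P'(a) = 12a(a - 2)(a + 1) vanishes at a ∈ {-1, 0, 2}; Q'(b) = 12b(b - 4)(b + 2) vanishes at b ∈ {-2, 0, 4}.
Local minima of P (where P''>0): P(-1)=-5, P(2)=-32. Local minima of Q: Q(-2)=-80, Q(4)=-512.
So the global minimum of U is P(2) + Q(4) + 2 = -32 − 512 + 2 = -542, attained at (2, 4).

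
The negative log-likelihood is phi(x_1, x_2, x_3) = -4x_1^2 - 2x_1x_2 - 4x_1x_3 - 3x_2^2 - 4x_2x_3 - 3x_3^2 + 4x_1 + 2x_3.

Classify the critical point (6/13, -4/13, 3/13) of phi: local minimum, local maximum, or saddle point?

local maximum

The Hessian is constant: H = [[-8, -2, -4], [-2, -6, -4], [-4, -4, -6]].
Leading principal minors: Δ₁ = -8, Δ₂ = 44, Δ₃ = -104.
The minors alternate sign starting negative (−, +, −), so H is negative definite: a local maximum.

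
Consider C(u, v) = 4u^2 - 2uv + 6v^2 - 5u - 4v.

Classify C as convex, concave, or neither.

C is quadratic, so its Hessian is the constant matrix H = [[8, -2], [-2, 12]].
det(H) = 92, tr(H) = 20.
det(H) > 0 and tr(H) > 0, so H is positive definite everywhere: convex.

convex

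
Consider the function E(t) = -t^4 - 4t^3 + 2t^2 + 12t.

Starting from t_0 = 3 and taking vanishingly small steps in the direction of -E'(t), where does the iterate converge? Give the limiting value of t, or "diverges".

E'(t) = -4(t - 1)(t + 1)(t + 3), so E'(3) = -192.
Gradient descent moves in the -E' direction, i.e. t is increasing.
There is no critical point above t=3, and E' keeps the same sign, so the iterate runs off to +∞.

diverges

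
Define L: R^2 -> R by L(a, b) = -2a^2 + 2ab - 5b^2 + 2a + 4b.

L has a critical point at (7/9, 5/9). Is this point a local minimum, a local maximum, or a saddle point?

local maximum

The Hessian of L is constant: H = [[-4, 2], [2, -10]].
det(H) = (-4)·(-10) − 2² = 36.
det(H) > 0 and tr(H) = -14 < 0, so H is negative definite and the point is a local maximum.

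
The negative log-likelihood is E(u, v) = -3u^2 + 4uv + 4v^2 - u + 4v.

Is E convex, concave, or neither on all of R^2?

E is quadratic, so its Hessian is the constant matrix H = [[-6, 4], [4, 8]].
det(H) = -64, tr(H) = 2.
det(H) < 0, so H is indefinite: neither convex nor concave.

neither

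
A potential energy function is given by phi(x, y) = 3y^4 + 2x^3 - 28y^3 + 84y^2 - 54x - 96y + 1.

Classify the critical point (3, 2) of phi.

The mixed partial ∂²phi/∂x∂y is 0, so the Hessian at any point is diag(phi_xx, phi_yy) = diag(12x, 12(3y^2 - 14y + 14)).
At (3, 2): H = diag(36, -24).
The eigenvalues have opposite signs, so H is indefinite: a saddle point.

saddle point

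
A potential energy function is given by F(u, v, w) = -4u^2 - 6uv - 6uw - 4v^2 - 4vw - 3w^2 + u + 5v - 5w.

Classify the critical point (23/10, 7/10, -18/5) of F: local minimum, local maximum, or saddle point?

local maximum

The Hessian is constant: H = [[-8, -6, -6], [-6, -8, -4], [-6, -4, -6]].
Leading principal minors: Δ₁ = -8, Δ₂ = 28, Δ₃ = -40.
The minors alternate sign starting negative (−, +, −), so H is negative definite: a local maximum.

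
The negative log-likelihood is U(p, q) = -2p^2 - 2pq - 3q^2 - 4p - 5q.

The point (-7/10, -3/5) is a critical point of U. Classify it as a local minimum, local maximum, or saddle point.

local maximum

The Hessian of U is constant: H = [[-4, -2], [-2, -6]].
det(H) = (-4)·(-6) − (-2)² = 20.
det(H) > 0 and tr(H) = -10 < 0, so H is negative definite and the point is a local maximum.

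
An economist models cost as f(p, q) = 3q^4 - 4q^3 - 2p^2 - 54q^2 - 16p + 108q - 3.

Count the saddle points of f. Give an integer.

2

f separates as a function of p plus a function of q, so ∇f=0 decouples.
∂f/∂p = -4(p + 4) = 0 at p ∈ {-4}; ∂f/∂q = 12(q - 3)(q - 1)(q + 3) = 0 at q ∈ {-3, 1, 3}.
The Hessian is diagonal: diag(f_pp, f_qq). Second derivatives: f_pp(-4)=-4; f_qq(-3)=288, f_qq(1)=-96, f_qq(3)=144.
Saddle points occur where the two diagonal entries have opposite signs: (-4, -3), (-4, 3). Count: 2.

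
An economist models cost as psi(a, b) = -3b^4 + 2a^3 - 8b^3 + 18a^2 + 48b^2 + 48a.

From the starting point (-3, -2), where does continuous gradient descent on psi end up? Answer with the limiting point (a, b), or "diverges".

psi is separable, so gradient descent decouples: a follows -∂psi/∂a, b follows -∂psi/∂b.
∂psi/∂a = 6(a + 2)(a + 4); at a=-3 this is -6, so a increases.
∂psi/∂b = -12b(b - 2)(b + 4); at b=-2 this is -192, so b increases.
a converges to its nearest critical value -2 (a local min of the a-part); b converges to 0. The iterate converges to (-2, 0).

(-2, 0)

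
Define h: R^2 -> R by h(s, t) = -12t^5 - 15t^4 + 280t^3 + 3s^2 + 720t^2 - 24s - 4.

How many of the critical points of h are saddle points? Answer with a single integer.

h separates as a function of s plus a function of t, so ∇h=0 decouples.
∂h/∂s = 6(s - 4) = 0 at s ∈ {4}; ∂h/∂t = -60t(t - 4)(t + 2)(t + 3) = 0 at t ∈ {-3, -2, 0, 4}.
The Hessian is diagonal: diag(h_ss, h_tt). Second derivatives: h_ss(4)=6; h_tt(-3)=1260, h_tt(-2)=-720, h_tt(0)=1440, h_tt(4)=-10080.
Saddle points occur where the two diagonal entries have opposite signs: (4, -2), (4, 4). Count: 2.

2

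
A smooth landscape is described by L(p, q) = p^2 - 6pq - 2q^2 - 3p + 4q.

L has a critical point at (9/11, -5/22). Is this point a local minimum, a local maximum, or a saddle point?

The Hessian of L is constant: H = [[2, -6], [-6, -4]].
det(H) = 2·(-4) − (-6)² = -44.
Since det(H) < 0, H is indefinite and the critical point is a saddle point.

saddle point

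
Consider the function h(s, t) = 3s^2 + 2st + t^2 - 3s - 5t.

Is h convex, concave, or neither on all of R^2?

h is quadratic, so its Hessian is the constant matrix H = [[6, 2], [2, 2]].
det(H) = 8, tr(H) = 8.
det(H) > 0 and tr(H) > 0, so H is positive definite everywhere: convex.

convex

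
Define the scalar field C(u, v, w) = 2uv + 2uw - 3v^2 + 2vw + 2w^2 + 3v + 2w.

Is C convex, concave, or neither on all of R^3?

C is quadratic, so its Hessian is the constant matrix H = [[0, 2, 2], [2, -6, 2], [2, 2, 4]].
Leading principal minors: 0, -4, 24.
Neither pattern holds ⇒ H is indefinite ⇒ neither convex nor concave.

neither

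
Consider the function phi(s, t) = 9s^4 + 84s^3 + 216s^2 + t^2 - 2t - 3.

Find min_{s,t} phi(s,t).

phi(s,t) separates as P(s) + Q(t) − 3, so its minimum is min P + min Q − 3.
P'(s) = 36s(s + 3)(s + 4) vanishes at s ∈ {-4, -3, 0}; Q'(t) = 2(t - 1) vanishes at t ∈ {1}.
Local minima of P (where P''>0): P(-4)=384, P(0)=0. Local minima of Q: Q(1)=-1.
So the global minimum of phi is P(0) + Q(1) − 3 = 0 − 1 − 3 = -4, attained at (0, 1).

-4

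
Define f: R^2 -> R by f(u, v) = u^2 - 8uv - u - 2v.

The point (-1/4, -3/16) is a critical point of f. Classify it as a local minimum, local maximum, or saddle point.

The Hessian of f is constant: H = [[2, -8], [-8, 0]].
det(H) = 2·0 − (-8)² = -64.
Since det(H) < 0, H is indefinite and the critical point is a saddle point.

saddle point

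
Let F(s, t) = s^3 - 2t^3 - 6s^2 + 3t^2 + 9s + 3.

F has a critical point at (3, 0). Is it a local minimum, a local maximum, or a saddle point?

local minimum

The mixed partial ∂²F/∂s∂t is 0, so the Hessian at any point is diag(F_ss, F_tt) = diag(6(s - 2), 6(-2t + 1)).
At (3, 0): H = diag(6, 6).
Both eigenvalues are positive, so H is positive definite: a local minimum.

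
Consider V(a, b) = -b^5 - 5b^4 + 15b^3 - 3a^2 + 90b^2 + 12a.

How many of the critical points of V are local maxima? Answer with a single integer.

2

V separates as a function of a plus a function of b, so ∇V=0 decouples.
∂V/∂a = -6(a - 2) = 0 at a ∈ {2}; ∂V/∂b = -5b(b - 3)(b + 3)(b + 4) = 0 at b ∈ {-4, -3, 0, 3}.
The Hessian is diagonal: diag(V_aa, V_bb). Second derivatives: V_aa(2)=-6; V_bb(-4)=140, V_bb(-3)=-90, V_bb(0)=180, V_bb(3)=-630.
Local maxima occur where both diagonal entries negative: (2, -3), (2, 3). Count: 2.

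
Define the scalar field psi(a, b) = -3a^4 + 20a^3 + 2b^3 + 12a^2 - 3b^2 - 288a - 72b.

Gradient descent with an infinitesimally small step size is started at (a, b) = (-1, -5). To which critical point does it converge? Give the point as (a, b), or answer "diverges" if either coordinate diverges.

psi is separable, so gradient descent decouples: a follows -∂psi/∂a, b follows -∂psi/∂b.
∂psi/∂a = -12(a - 4)(a - 3)(a + 2); at a=-1 this is -240, so a increases.
∂psi/∂b = 6(b - 4)(b + 3); at b=-5 this is 108, so b decreases.
The b-coordinate has no critical point in that direction and runs off to infinity.

diverges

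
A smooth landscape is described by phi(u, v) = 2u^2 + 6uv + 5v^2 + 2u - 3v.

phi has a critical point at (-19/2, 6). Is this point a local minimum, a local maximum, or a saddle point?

The Hessian of phi is constant: H = [[4, 6], [6, 10]].
det(H) = 4·10 − 6² = 4.
det(H) > 0 and tr(H) = 14 > 0, so H is positive definite and the point is a local minimum.

local minimum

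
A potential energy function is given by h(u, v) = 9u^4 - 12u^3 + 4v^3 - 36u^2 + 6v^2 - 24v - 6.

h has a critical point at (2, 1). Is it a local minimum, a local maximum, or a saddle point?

local minimum

The mixed partial ∂²h/∂u∂v is 0, so the Hessian at any point is diag(h_uu, h_vv) = diag(36(3u^2 - 2u - 2), 12(2v + 1)).
At (2, 1): H = diag(216, 36).
Both eigenvalues are positive, so H is positive definite: a local minimum.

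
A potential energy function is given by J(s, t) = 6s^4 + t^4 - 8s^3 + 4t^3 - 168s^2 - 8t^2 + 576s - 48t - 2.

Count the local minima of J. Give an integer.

J separates as a function of s plus a function of t, so ∇J=0 decouples.
∂J/∂s = 24(s - 3)(s - 2)(s + 4) = 0 at s ∈ {-4, 2, 3}; ∂J/∂t = 4(t - 2)(t + 2)(t + 3) = 0 at t ∈ {-3, -2, 2}.
The Hessian is diagonal: diag(J_ss, J_tt). Second derivatives: J_ss(-4)=1008, J_ss(2)=-144, J_ss(3)=168; J_tt(-3)=20, J_tt(-2)=-16, J_tt(2)=80.
Local minima occur where both diagonal entries positive: (-4, -3), (-4, 2), (3, -3), (3, 2). Count: 4.

4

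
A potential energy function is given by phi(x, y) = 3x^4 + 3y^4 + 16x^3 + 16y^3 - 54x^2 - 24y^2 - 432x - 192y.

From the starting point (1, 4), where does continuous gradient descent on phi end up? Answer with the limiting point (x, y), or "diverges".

(3, 2)

phi is separable, so gradient descent decouples: x follows -∂phi/∂x, y follows -∂phi/∂y.
∂phi/∂x = 12(x - 3)(x + 3)(x + 4); at x=1 this is -480, so x increases.
∂phi/∂y = 12(y - 2)(y + 2)(y + 4); at y=4 this is 1152, so y decreases.
x converges to its nearest critical value 3 (a local min of the x-part); y converges to 2. The iterate converges to (3, 2).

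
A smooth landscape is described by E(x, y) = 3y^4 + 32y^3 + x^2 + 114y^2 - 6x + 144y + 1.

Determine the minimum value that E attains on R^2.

E(x,y) separates as P(x) + Q(y) + 1, so its minimum is min P + min Q + 1.
P'(x) = 2x - 6 vanishes at x ∈ {3}; Q'(y) = 12(y + 1)(y + 3)(y + 4) vanishes at y ∈ {-4, -3, -1}.
Local minima of P (where P''>0): P(3)=-9. Local minima of Q: Q(-4)=-32, Q(-1)=-59.
So the global minimum of E is P(3) + Q(-1) + 1 = -9 − 59 + 1 = -67, attained at (3, -1).

-67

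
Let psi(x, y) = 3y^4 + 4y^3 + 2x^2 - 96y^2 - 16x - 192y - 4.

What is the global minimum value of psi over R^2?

-1316

psi(x,y) separates as P(x) + Q(y) − 4, so its minimum is min P + min Q − 4.
P'(x) = 4x - 16 vanishes at x ∈ {4}; Q'(y) = 12(y - 4)(y + 1)(y + 4) vanishes at y ∈ {-4, -1, 4}.
Local minima of P (where P''>0): P(4)=-32. Local minima of Q: Q(-4)=-256, Q(4)=-1280.
So the global minimum of psi is P(4) + Q(4) − 4 = -32 − 1280 − 4 = -1316, attained at (4, 4).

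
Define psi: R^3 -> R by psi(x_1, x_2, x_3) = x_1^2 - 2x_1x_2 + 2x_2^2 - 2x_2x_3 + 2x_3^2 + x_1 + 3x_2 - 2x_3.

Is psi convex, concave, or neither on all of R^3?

psi is quadratic, so its Hessian is the constant matrix H = [[2, -2, 0], [-2, 4, -2], [0, -2, 4]].
Leading principal minors: 2, 4, 8.
All positive ⇒ H ≻ 0 ⇒ convex.

convex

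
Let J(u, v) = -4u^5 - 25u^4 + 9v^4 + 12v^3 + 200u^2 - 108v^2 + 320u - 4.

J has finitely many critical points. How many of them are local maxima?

J separates as a function of u plus a function of v, so ∇J=0 decouples.
∂J/∂u = -20(u - 2)(u + 1)(u + 2)(u + 4) = 0 at u ∈ {-4, -2, -1, 2}; ∂J/∂v = 36v(v - 2)(v + 3) = 0 at v ∈ {-3, 0, 2}.
The Hessian is diagonal: diag(J_uu, J_vv). Second derivatives: J_uu(-4)=720, J_uu(-2)=-160, J_uu(-1)=180, J_uu(2)=-1440; J_vv(-3)=540, J_vv(0)=-216, J_vv(2)=360.
Local maxima occur where both diagonal entries negative: (-2, 0), (2, 0). Count: 2.

2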